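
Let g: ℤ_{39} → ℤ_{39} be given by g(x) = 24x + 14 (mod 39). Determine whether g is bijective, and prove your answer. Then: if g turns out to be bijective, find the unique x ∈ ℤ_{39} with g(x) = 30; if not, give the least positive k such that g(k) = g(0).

13

We have gcd(24, 39) = 3 > 1. Taking a = 0 and b = 13: g(0) = 14 and g(13) = 24·13 + 14 = 326 ≡ 14 (mod 39).
So g(0) = g(13) while 0 ≠ 13, so g is not injective, hence not bijective.
Since g is not bijective, we find the least positive k with g(k) = g(0): this means 24k ≡ 0 (mod 39), i.e. 39 ∣ 24k. Since gcd(24, 39) = 3, dividing through by 3 this holds exactly when 13 ∣ 8k, and as gcd(8, 13) = 1, exactly when 13 ∣ k.
The smallest positive such k is 13.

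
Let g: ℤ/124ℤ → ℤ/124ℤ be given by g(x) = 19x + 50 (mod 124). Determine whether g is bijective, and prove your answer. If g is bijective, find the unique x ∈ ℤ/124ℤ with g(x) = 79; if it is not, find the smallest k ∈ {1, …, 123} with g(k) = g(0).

119

Suppose g(u) = g(v) in ℤ/124ℤ. Then 19u + 50 ≡ 19v + 50 (mod 124), thus 19(u − v) ≡ 0 (mod 124).
Since gcd(19, 124) = 1, 19 is invertible modulo 124, so u − v ≡ 0 (mod 124), i.e. u = v.
We now compute 19⁻¹ mod 124 explicitly. Euclid's algorithm: 124 = 6·19 + 10, 19 = 1·10 + 9, 10 = 1·9 + 1; back-substituting gives 1 = 111·19 − 17·124, so 19⁻¹ ≡ 111 (mod 124).
For any y ∈ ℤ/124ℤ, x = 111(y − 50) mod 124 satisfies g(x) = 19·111(y − 50) + 50 ≡ y (since 19·111 ≡ 1 mod 124). So every y has a preimage.
Thus g is bijective.
Since g is bijective, we compute g⁻¹(79): solve 19x + 50 ≡ 79 (mod 124), i.e. 19x ≡ 29 (mod 124).
Multiplying by 19⁻¹ = 111 gives x ≡ 111·29 = 3219 = 25·124 + 119 ≡ 119 (mod 124).
Check: g(119) = 19·119 + 50 = 2311 = 18·124 + 79 ≡ 79 (mod 124).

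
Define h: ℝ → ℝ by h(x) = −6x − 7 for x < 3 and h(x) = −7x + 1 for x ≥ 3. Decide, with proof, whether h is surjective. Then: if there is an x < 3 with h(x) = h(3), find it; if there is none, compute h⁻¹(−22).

Both pieces are strictly decreasing (slopes −6 and −7), so each is injective on its own interval.
The left piece maps (−∞, 3) onto (−25, ∞); the right piece maps [3, ∞) onto (−∞, −20].
The union (−25, ∞) ∪ (−∞, −20] covers ℝ, so h is surjective.
For the follow-up: the images overlap, so an x < 3 with h(x) = h(3) exists. h(3) = −20; solving −6x − 7 = −20 for x < 3 gives x = (−20 + 7)/(−6) = 13/6.

13/6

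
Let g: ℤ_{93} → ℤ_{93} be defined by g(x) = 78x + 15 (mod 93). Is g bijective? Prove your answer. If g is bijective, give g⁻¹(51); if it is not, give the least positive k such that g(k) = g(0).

31

We have gcd(78, 93) = 3 > 1. Taking s = 0 and t = 31: g(0) = 15 and g(31) = 78·31 + 15 = 2433 ≡ 15 (mod 93).
So g(0) = g(31) while 0 ≠ 31, so g is not injective, hence not bijective.
Since g is not bijective, we find the least positive k with g(k) = g(0): this means 78k ≡ 0 (mod 93), i.e. 93 ∣ 78k. Since gcd(78, 93) = 3, dividing through by 3 this holds exactly when 31 ∣ 26k, and as gcd(26, 31) = 1, exactly when 31 ∣ k.
The smallest positive such k is 31.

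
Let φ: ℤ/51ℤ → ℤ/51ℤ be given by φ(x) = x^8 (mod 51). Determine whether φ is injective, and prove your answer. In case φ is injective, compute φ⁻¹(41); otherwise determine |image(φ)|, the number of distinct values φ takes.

6

φ(1) = 1^8 = 1.
φ(2): Repeated squaring mod 51: 2^1 ≡ 2, 2^2 ≡ 2² = 4, 2^4 ≡ 4² = 16, 2^8 ≡ 16² = 256 ≡ 1. So 2^8 ≡ 1 (mod 51).
So φ(1) = φ(2) = 1 while 1 ≠ 2, thus φ is not injective.
Since φ is not injective, we determine |image(φ)|. Computing x^8 mod 51 for each x (by repeated squaring, reducing mod 51 at every step), the values φ(0), φ(1), …, φ(50) are: 0, 1, 1, 33, 1, 16, 33, 16, 1, 18, 16, 16, 33, 1, 16, 18, 1, 34, 18, 1, 16, 18, 16, 16, 33, 1, 1, 33, 16, 16, 18, 16, 1, 18, 34, 1, 18, 16, 1, 33, 16, 16, 18, 1, 16, 33, 16, 1, 33, 1, 1.
The distinct values are {0, 1, 16, 18, 33, 34}; there are 6 of them.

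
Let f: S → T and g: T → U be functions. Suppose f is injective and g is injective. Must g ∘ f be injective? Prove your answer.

Suppose (g ∘ f)(x_1) = (g ∘ f)(x_2), i.e. g(f(x_1)) = g(f(x_2)).
Since g is injective, f(x_1) = f(x_2). Since f is injective, x_1 = x_2. Hence g ∘ f is injective.

injective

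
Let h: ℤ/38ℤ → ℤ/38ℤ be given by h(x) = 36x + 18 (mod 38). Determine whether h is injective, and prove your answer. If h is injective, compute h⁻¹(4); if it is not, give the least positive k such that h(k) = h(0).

Recall: h is injective when h(a) = h(b) forces a = b.
We have gcd(36, 38) = 2 > 1. Taking a = 0 and b = 19: h(0) = 18 and h(19) = 36·19 + 18 = 702 ≡ 18 (mod 38).
So h(0) = h(19) while 0 ≠ 19, hence h is not injective.
Since h is not injective, we find the least positive k with h(k) = h(0): this means 36k ≡ 0 (mod 38), i.e. 38 ∣ 36k. Since gcd(36, 38) = 2, dividing through by 2 this holds exactly when 19 ∣ 18k, and as gcd(18, 19) = 1, exactly when 19 ∣ k.
The smallest positive such k is 19.

19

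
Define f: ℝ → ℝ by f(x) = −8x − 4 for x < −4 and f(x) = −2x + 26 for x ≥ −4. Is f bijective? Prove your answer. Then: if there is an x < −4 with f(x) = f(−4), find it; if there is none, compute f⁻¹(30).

Both pieces are strictly decreasing (slopes −8 and −2), so each is injective on its own interval.
The left piece maps (−∞, −4) onto (28, ∞); the right piece maps [−4, ∞) onto (−∞, 34].
These images overlap. In particular f(−4) = 34 (right piece), and solving −8x − 4 = 34 on the left piece gives x = −19/4 < −4.
So f(−19/4) = f(−4) with −19/4 ≠ −4, and f is not injective, hence not bijective. This x = −19/4 is the requested value below −4.

-19/4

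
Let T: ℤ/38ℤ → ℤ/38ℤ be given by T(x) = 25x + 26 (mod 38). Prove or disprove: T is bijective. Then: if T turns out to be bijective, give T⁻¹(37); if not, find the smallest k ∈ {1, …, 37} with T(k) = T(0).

Suppose T(x_1) = T(x_2) in ℤ/38ℤ. Then 25x_1 + 26 ≡ 25x_2 + 26 (mod 38), so 25(x_1 − x_2) ≡ 0 (mod 38).
Since gcd(25, 38) = 1, 25 is invertible modulo 38, so x_1 − x_2 ≡ 0 (mod 38), i.e. x_1 = x_2.
We now compute 25⁻¹ mod 38 explicitly. Euclid's algorithm: 38 = 1·25 + 13, 25 = 1·13 + 12, 13 = 1·12 + 1; back-substituting gives 1 = 35·25 − 23·38, so 25⁻¹ ≡ 35 (mod 38).
Then y ↦ 35(y − 26) is a two-sided inverse to T, so every y ∈ ℤ/38ℤ has a preimage.
So T is bijective.
Since T is bijective, we find T⁻¹(37): we need 25x ≡ 37 − 26 ≡ 11 (mod 38). Using 25⁻¹ = 35: x ≡ 35·11 = 385 = 10·38 + 5, so x = 5.
Check: T(5) = 25·5 + 26 = 151 = 3·38 + 37 ≡ 37 (mod 38).

5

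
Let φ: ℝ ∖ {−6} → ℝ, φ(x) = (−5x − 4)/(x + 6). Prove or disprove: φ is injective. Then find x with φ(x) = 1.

-5/3

Suppose φ(a) = φ(b). Cross-multiplying: (−5a − 4)(b + 6) = (−5b − 4)(a + 6).
Expanding both sides and cancelling the symmetric terms leaves −26·(a − b) = 0. Since −26 ≠ 0, a = b. Thus φ is injective.
Solving φ(x) = 1: cross-multiplying gives −5x − 4 = 1(x + 6), which rearranges to −6x = 10, so x = −5/3.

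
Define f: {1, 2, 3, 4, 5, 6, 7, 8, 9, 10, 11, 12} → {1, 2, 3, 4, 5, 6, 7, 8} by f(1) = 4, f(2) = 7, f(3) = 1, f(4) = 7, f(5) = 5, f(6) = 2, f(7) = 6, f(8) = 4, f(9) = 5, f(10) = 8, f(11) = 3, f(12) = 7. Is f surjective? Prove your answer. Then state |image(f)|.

Every element of the codomain has a preimage: 1 = f(3), 2 = f(6), 3 = f(11), 4 = f(1), 5 = f(5), 6 = f(7), 7 = f(2), 8 = f(10).
Thus f is surjective.
The image of f is {1, 2, 3, 4, 5, 6, 7, 8}, which has 8 elements.

8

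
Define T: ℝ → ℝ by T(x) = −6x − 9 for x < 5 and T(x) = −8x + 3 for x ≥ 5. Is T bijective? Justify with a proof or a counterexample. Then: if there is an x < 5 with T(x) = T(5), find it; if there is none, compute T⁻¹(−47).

Both pieces are strictly decreasing (slopes −6 and −8), so each is injective on its own interval.
The left piece maps (−∞, 5) onto (−39, ∞); the right piece maps [5, ∞) onto (−∞, −37].
These images overlap. In particular T(5) = −37 (right piece), and solving −6x − 9 = −37 on the left piece gives x = 14/3 < 5.
So T(14/3) = T(5) with 14/3 ≠ 5, and T is not injective, hence not bijective. This x = 14/3 is the requested value below 5.

14/3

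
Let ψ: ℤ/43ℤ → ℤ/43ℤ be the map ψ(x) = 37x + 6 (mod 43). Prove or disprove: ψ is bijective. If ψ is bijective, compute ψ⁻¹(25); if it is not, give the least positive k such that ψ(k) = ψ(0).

If ψ(s) = ψ(t), then 37s ≡ 37t (mod 43). Because gcd(37, 43) = 1, we may cancel 37 to get s ≡ t (mod 43).
We now compute 37⁻¹ mod 43 explicitly. Euclid's algorithm: 43 = 1·37 + 6, 37 = 6·6 + 1; back-substituting gives 1 = 7·37 − 6·43, so 37⁻¹ ≡ 7 (mod 43).
Then y ↦ 7(y − 6) is a two-sided inverse to ψ, so every y ∈ ℤ/43ℤ has a preimage.
Hence ψ is bijective.
Since ψ is bijective, we find ψ⁻¹(25): we need 37x ≡ 25 − 6 ≡ 19 (mod 43). Using 37⁻¹ = 7: x ≡ 7·19 = 133 = 3·43 + 4, so x = 4.
Check: ψ(4) = 37·4 + 6 = 154 = 3·43 + 25 ≡ 25 (mod 43).

4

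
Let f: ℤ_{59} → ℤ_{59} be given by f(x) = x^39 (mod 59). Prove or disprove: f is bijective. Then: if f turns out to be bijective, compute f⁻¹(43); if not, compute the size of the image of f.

Since 59 is prime, the nonzero elements of ℤ_{59} form a cyclic group of order 58.
As gcd(39, 58) = 1, raising to the 39th power is a bijection on this group: if s^39 ≡ t^39 then (st^{−1})^39 = 1, and the only element of order dividing gcd(39, 58) = 1 is 1, so s = t.
With f(0) = 0 this makes f injective on all of ℤ_{59}, hence bijective (finite equal-size domain and codomain). In particular f is bijective.
Since f is bijective, we find the preimage of 43. The inverse of x ↦ x^39 on (ℤ_{59})^× is x ↦ x^3, because 39·3 = 117 = 2·58 + 1 ≡ 1 (mod 58) and x^{58} = 1 for x ≠ 0 (Fermat). So f⁻¹(43) = 43^3 mod 59.
Repeated squaring mod 59: 43^1 ≡ 43, 43^2 ≡ 43² = 1849 ≡ 20. Since 3 = 2 + 1, 43^3 ≡ 20·43: 20·43 = 860 ≡ 34. So 43^3 ≡ 34 (mod 59).
Hence f⁻¹(43) = 34.

34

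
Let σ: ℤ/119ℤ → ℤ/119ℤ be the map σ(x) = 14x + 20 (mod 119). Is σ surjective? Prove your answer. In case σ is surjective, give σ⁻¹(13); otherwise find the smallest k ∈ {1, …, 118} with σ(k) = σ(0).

17

Recall: σ is surjective if every y in the codomain equals σ(x) for some x in the domain.
Since gcd(14, 119) = 7, we have 14x ≡ 0 (mod 7) for all x, so σ(x) ≡ 6 (mod 7).
But 0 ≢ 6 (mod 7), so 0 ∈ ℤ/119ℤ has no preimage. Thus σ is not surjective.
Since σ is not surjective, we find the least positive k with σ(k) = σ(0): this means 14k ≡ 0 (mod 119), i.e. 119 ∣ 14k. Since gcd(14, 119) = 7, dividing through by 7 this holds exactly when 17 ∣ 2k, and as gcd(2, 17) = 1, exactly when 17 ∣ k.
The smallest positive such k is 17.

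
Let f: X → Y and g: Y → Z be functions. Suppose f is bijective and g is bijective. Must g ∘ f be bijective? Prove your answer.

bijective

Injectivity: if g(f(s)) = g(f(t)) then f(s) = f(t) (g injective) so s = t (f injective).
Surjectivity: for c ∈ Z pick b with g(b) = c, then a with f(a) = b; then (g ∘ f)(a) = c.
Therefore g ∘ f is bijective.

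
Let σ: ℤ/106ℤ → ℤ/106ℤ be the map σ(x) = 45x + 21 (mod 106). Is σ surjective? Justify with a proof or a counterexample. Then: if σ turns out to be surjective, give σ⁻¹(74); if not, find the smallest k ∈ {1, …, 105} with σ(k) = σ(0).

Since gcd(45, 106) = 1, 45 is invertible modulo 106. Euclid's algorithm: 106 = 2·45 + 16, 45 = 2·16 + 13, 16 = 1·13 + 3, 13 = 4·3 + 1; back-substituting gives 1 = 33·45 − 14·106, so 45⁻¹ ≡ 33 (mod 106).
Then y ↦ 33(y − 21) is a two-sided inverse to σ, so every y ∈ ℤ/106ℤ has a preimage.
Thus σ is surjective.
Since σ is surjective, we find σ⁻¹(74): we need 45x ≡ 74 − 21 ≡ 53 (mod 106). Using 45⁻¹ = 33: x ≡ 33·53 = 1749 = 16·106 + 53, so x = 53.
Check: σ(53) = 45·53 + 21 = 2406 = 22·106 + 74 ≡ 74 (mod 106).

53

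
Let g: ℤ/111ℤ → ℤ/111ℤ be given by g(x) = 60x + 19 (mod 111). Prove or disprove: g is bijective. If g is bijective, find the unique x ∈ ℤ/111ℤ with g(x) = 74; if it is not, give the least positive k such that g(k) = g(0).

We have gcd(60, 111) = 3 > 1. Taking x_1 = 0 and x_2 = 37: g(0) = 19 and g(37) = 60·37 + 19 = 2239 ≡ 19 (mod 111).
So g(0) = g(37) while 0 ≠ 37, thus g is not injective, hence not bijective.
Since g is not bijective, we find the least positive k with g(k) = g(0): this means 60k ≡ 0 (mod 111), i.e. 111 ∣ 60k. Since gcd(60, 111) = 3, dividing through by 3 this holds exactly when 37 ∣ 20k, and as gcd(20, 37) = 1, exactly when 37 ∣ k.
The smallest positive such k is 37.

37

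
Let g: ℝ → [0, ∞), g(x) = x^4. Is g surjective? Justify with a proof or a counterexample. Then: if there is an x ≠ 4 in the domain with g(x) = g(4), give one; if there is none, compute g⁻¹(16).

-4

For any y ∈ [0, ∞), x = y^{1/4} ∈ ℝ satisfies x^4 = y, so g is surjective.
For the follow-up, such an x exists: taking x = −4 ∈ ℝ gives g(−4) = 256 = g(4) with −4 ≠ 4.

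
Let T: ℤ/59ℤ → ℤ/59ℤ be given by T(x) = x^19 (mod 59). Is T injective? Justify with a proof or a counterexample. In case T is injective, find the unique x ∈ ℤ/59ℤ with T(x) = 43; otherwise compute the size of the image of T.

Since 59 is prime, the nonzero elements of ℤ/59ℤ form a cyclic group of order 58.
As gcd(19, 58) = 1, raising to the 19th power is a bijection on this group: if s^19 ≡ t^19 then (st^{−1})^19 = 1, and the only element of order dividing gcd(19, 58) = 1 is 1, so s = t.
With T(0) = 0 this makes T injective on all of ℤ/59ℤ, hence bijective (finite equal-size domain and codomain). In particular T is injective.
Since T is injective, we find the preimage of 43. The inverse of x ↦ x^19 on (ℤ/59ℤ)^× is x ↦ x^55, because 19·55 = 1045 = 18·58 + 1 ≡ 1 (mod 58) and x^{58} = 1 for x ≠ 0 (Fermat). So T⁻¹(43) = 43^55 mod 59.
Repeated squaring mod 59: 43^1 ≡ 43, 43^2 ≡ 43² = 1849 ≡ 20, 43^4 ≡ 20² = 400 ≡ 46, 43^8 ≡ 46² = 2116 ≡ 51, 43^16 ≡ 51² = 2601 ≡ 5, 43^32 ≡ 5² = 25. Since 55 = 32 + 16 + 4 + 2 + 1, 43^55 ≡ 25·5·46·20·43: 25·5 = 125 ≡ 7, then 7·46 = 322 ≡ 27, then 27·20 = 540 ≡ 9, then 9·43 = 387 ≡ 33. So 43^55 ≡ 33 (mod 59).
Hence T⁻¹(43) = 33.

33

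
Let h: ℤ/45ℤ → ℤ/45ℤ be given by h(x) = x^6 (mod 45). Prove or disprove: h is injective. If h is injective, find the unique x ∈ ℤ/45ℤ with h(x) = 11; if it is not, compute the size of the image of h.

6

h(1) = 1^6 = 1.
h(4): Repeated squaring mod 45: 4^1 ≡ 4, 4^2 ≡ 4² = 16, 4^4 ≡ 16² = 256 ≡ 31. Since 6 = 4 + 2, 4^6 ≡ 31·16: 31·16 = 496 ≡ 1. So 4^6 ≡ 1 (mod 45).
So h(1) = h(4) = 1 while 1 ≠ 4, hence h is not injective.
Since h is not injective, we determine |image(h)|. Computing x^6 mod 45 for each x (by repeated squaring, reducing mod 45 at every step), the values h(0), h(1), …, h(44) are: 0, 1, 19, 9, 1, 10, 36, 19, 19, 36, 10, 1, 9, 19, 1, 0, 1, 19, 9, 1, 10, 36, 19, 19, 36, 10, 1, 9, 19, 1, 0, 1, 19, 9, 1, 10, 36, 19, 19, 36, 10, 1, 9, 19, 1.
The distinct values are {0, 1, 9, 10, 19, 36}; there are 6 of them.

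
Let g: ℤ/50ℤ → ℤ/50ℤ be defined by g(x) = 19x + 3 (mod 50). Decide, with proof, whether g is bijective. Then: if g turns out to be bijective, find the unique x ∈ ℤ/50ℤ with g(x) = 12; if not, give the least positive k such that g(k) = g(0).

Suppose g(x_1) = g(x_2) in ℤ/50ℤ. Then 19x_1 + 3 ≡ 19x_2 + 3 (mod 50), thus 19(x_1 − x_2) ≡ 0 (mod 50).
Since gcd(19, 50) = 1, 19 is invertible modulo 50, thus x_1 − x_2 ≡ 0 (mod 50), i.e. x_1 = x_2.
We now compute 19⁻¹ mod 50 explicitly. Euclid's algorithm: 50 = 2·19 + 12, 19 = 1·12 + 7, 12 = 1·7 + 5, 7 = 1·5 + 2, 5 = 2·2 + 1; back-substituting gives 1 = 29·19 − 11·50, so 19⁻¹ ≡ 29 (mod 50).
Then y ↦ 29(y − 3) is a two-sided inverse to g, so every y ∈ ℤ/50ℤ has a preimage.
Hence g is bijective.
Since g is bijective, we compute g⁻¹(12): solve 19x + 3 ≡ 12 (mod 50), i.e. 19x ≡ 9 (mod 50).
Multiplying by 19⁻¹ = 29 gives x ≡ 29·9 = 261 = 5·50 + 11 ≡ 11 (mod 50).
Check: g(11) = 19·11 + 3 = 212 = 4·50 + 12 ≡ 12 (mod 50).

11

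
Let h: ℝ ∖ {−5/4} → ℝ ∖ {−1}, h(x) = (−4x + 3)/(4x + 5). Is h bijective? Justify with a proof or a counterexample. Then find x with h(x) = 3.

Suppose h(s) = h(t). Cross-multiplying: (−4s + 3)(4t + 5) = (−4t + 3)(4s + 5).
Expanding both sides and cancelling the symmetric terms leaves −32·(s − t) = 0. Since −32 ≠ 0, s = t. So h is injective.
For any y ≠ −1, solving y(4x + 5) = −4x + 3 for x gives a well-defined x ≠ −5/4. So h is surjective.
Therefore h is bijective.
Solving h(x) = 3: cross-multiplying gives −4x + 3 = 3(4x + 5), which rearranges to −16x = 12, so x = −3/4.

-3/4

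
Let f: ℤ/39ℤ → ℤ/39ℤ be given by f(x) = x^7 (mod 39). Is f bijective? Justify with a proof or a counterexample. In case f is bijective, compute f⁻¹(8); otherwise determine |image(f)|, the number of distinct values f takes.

Computing x^7 mod 39 for each x (by repeated squaring, reducing mod 39 at every step), the values f(0), f(1), …, f(38) are: 0, 1, 11, 3, 4, 8, 33, 19, 5, 9, 10, 2, 12, 13, 14, 24, 16, 17, 21, 7, 32, 18, 22, 23, 15, 25, 26, 27, 37, 29, 30, 34, 20, 6, 31, 35, 36, 28, 38.
Every element of ℤ/39ℤ appears exactly once in this list, so f is a bijection, and in particular bijective.
Since f is bijective, we read off the preimage of 8 from the same table: f(5) = 8, so f⁻¹(8) = 5.

5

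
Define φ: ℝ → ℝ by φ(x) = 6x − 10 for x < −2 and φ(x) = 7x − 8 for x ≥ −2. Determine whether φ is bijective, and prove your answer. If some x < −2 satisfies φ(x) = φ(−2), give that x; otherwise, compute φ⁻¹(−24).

Both pieces are strictly increasing (slopes 6 and 7), so each is injective on its own interval.
The left piece maps (−∞, −2) onto (−∞, −22); the right piece maps [−2, ∞) onto [−22, ∞).
Since −22 = −22, the images partition ℝ: φ is injective and surjective, hence bijective.
Because the two images are disjoint, no x < −2 has φ(x) = φ(−2), so we compute φ⁻¹(−24): −24 lies in (−∞, −22), so solve 6x − 10 = −24: x = (−24 + 10)/6 = −7/3.

-7/3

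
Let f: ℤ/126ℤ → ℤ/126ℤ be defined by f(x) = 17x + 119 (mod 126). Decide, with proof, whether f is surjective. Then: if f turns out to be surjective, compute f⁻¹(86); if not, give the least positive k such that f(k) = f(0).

87

By definition, surjectivity means every element of the codomain has a preimage under f.
Since gcd(17, 126) = 1, 17 is invertible modulo 126. Euclid's algorithm: 126 = 7·17 + 7, 17 = 2·7 + 3, 7 = 2·3 + 1; back-substituting gives 1 = 89·17 − 12·126, so 17⁻¹ ≡ 89 (mod 126).
Then y ↦ 89(y − 119) is a two-sided inverse to f, so every y ∈ ℤ/126ℤ has a preimage.
Thus f is surjective.
Since f is surjective, we find f⁻¹(86): we need 17x ≡ 86 − 119 ≡ 93 (mod 126). Using 17⁻¹ = 89: x ≡ 89·93 = 8277 = 65·126 + 87, so x = 87.
Check: f(87) = 17·87 + 119 = 1598 = 12·126 + 86 ≡ 86 (mod 126).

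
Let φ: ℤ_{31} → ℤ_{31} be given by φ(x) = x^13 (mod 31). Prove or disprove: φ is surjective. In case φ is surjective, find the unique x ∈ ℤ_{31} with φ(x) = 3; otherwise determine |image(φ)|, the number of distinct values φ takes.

Since 31 is prime, the nonzero elements of ℤ_{31} form a cyclic group of order 30.
As gcd(13, 30) = 1, raising to the 13th power is a bijection on this group: if u^13 ≡ v^13 then (uv^{−1})^13 = 1, and the only element of order dividing gcd(13, 30) = 1 is 1, so u = v.
With φ(0) = 0 this makes φ injective on all of ℤ_{31}, hence bijective (finite equal-size domain and codomain). In particular φ is surjective.
Since φ is surjective, we find the preimage of 3. The inverse of x ↦ x^13 on (ℤ_{31})^× is x ↦ x^7, because 13·7 = 91 = 3·30 + 1 ≡ 1 (mod 30) and x^{30} = 1 for x ≠ 0 (Fermat). So φ⁻¹(3) = 3^7 mod 31.
Repeated squaring mod 31: 3^1 ≡ 3, 3^2 ≡ 3² = 9, 3^4 ≡ 9² = 81 ≡ 19. Since 7 = 4 + 2 + 1, 3^7 ≡ 19·9·3: 19·9 = 171 ≡ 16, then 16·3 = 48 ≡ 17. So 3^7 ≡ 17 (mod 31).
Hence φ⁻¹(3) = 17.

17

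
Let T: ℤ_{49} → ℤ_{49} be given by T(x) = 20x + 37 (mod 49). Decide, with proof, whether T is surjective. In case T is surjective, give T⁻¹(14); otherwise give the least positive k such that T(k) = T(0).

Since gcd(20, 49) = 1, 20 is invertible modulo 49. Euclid's algorithm: 49 = 2·20 + 9, 20 = 2·9 + 2, 9 = 4·2 + 1; back-substituting gives 1 = 27·20 − 11·49, so 20⁻¹ ≡ 27 (mod 49).
For any y ∈ ℤ_{49}, x = 27(y − 37) mod 49 satisfies T(x) = 20·27(y − 37) + 37 ≡ y (since 20·27 ≡ 1 mod 49). So every y has a preimage.
Therefore T is surjective.
Since T is surjective, we find T⁻¹(14): we need 20x ≡ 14 − 37 ≡ 26 (mod 49). Using 20⁻¹ = 27: x ≡ 27·26 = 702 = 14·49 + 16, so x = 16.
Check: T(16) = 20·16 + 37 = 357 = 7·49 + 14 ≡ 14 (mod 49).

16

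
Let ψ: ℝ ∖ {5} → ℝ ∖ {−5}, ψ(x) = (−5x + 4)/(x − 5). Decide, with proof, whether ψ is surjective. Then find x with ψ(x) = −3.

For any y ≠ −5, solving y(x − 5) = −5x + 4 for x gives a well-defined x ≠ 5. So ψ is surjective.
Solving ψ(x) = −3: cross-multiplying gives −5x + 4 = −3(x − 5), which rearranges to −2x = 11, so x = −11/2.

-11/2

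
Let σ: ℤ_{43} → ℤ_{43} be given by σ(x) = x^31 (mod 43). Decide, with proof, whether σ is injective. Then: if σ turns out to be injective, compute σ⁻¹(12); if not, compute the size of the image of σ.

20

Since 43 is prime, the nonzero elements of ℤ_{43} form a cyclic group of order 42.
As gcd(31, 42) = 1, raising to the 31st power is a bijection on this group: if x_1^31 ≡ x_2^31 then (x_1x_2^{−1})^31 = 1, and the only element of order dividing gcd(31, 42) = 1 is 1, so x_1 = x_2.
With σ(0) = 0 this makes σ injective on all of ℤ_{43}, hence bijective (finite equal-size domain and codomain). In particular σ is injective.
Since σ is injective, we find the preimage of 12. The inverse of x ↦ x^31 on (ℤ_{43})^× is x ↦ x^19, because 31·19 = 589 = 14·42 + 1 ≡ 1 (mod 42) and x^{42} = 1 for x ≠ 0 (Fermat). So σ⁻¹(12) = 12^19 mod 43.
Repeated squaring mod 43: 12^1 ≡ 12, 12^2 ≡ 12² = 144 ≡ 15, 12^4 ≡ 15² = 225 ≡ 10, 12^8 ≡ 10² = 100 ≡ 14, 12^16 ≡ 14² = 196 ≡ 24. Since 19 = 16 + 2 + 1, 12^19 ≡ 24·15·12: 24·15 = 360 ≡ 16, then 16·12 = 192 ≡ 20. So 12^19 ≡ 20 (mod 43).
Hence σ⁻¹(12) = 20.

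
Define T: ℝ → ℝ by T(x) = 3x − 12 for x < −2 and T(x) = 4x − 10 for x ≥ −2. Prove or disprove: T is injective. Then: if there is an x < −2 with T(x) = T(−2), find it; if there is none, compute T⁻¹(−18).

Both pieces are strictly increasing (slopes 3 and 4), so each is injective on its own interval.
The left piece maps (−∞, −2) onto (−∞, −18); the right piece maps [−2, ∞) onto [−18, ∞).
These images are disjoint, so no value is attained by both pieces. So T is injective.
Because the two images are disjoint, no x < −2 has T(x) = T(−2), so we compute T⁻¹(−18): −18 lies in [−18, ∞), so solve 4x − 10 = −18: x = (−18 + 10)/4 = −2.

-2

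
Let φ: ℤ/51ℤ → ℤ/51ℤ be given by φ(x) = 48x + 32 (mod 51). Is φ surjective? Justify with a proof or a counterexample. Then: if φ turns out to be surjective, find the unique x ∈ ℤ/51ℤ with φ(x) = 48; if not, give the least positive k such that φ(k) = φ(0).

17

Since gcd(48, 51) = 3, we have 48x ≡ 0 (mod 3) for all x, so φ(x) ≡ 2 (mod 3).
But 0 ≢ 2 (mod 3), so 0 ∈ ℤ/51ℤ has no preimage. Hence φ is not surjective.
Since φ is not surjective, we find the least positive k with φ(k) = φ(0): this means 48k ≡ 0 (mod 51), i.e. 51 ∣ 48k. Since gcd(48, 51) = 3, dividing through by 3 this holds exactly when 17 ∣ 16k, and as gcd(16, 17) = 1, exactly when 17 ∣ k.
The smallest positive such k is 17.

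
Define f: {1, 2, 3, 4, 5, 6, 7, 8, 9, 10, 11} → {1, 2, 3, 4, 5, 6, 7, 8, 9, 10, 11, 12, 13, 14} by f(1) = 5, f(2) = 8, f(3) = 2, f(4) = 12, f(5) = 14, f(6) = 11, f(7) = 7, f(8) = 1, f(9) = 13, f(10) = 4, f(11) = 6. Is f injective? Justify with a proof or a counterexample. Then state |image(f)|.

11

The values f(1), …, f(11) are 5, 8, 2, 12, 14, 11, 7, 1, 13, 4, 6 — all distinct.
So f(a) = f(b) only when a = b, and f is injective.
The image of f is {1, 2, 4, 5, 6, 7, 8, 11, 12, 13, 14}, which has 11 elements.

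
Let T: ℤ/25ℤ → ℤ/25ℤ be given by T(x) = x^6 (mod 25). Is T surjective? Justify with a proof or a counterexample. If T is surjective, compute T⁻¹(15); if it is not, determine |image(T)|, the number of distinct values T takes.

T(0) = 0^6 = 0.
T(5): Repeated squaring mod 25: 5^1 ≡ 5, 5^2 ≡ 5² = 25 ≡ 0, 5^4 ≡ 0² = 0. Since 6 = 4 + 2, 5^6 ≡ 0·0: 0·0 = 0. So 5^6 ≡ 0 (mod 25).
So T(0) = T(5) = 0 while 0 ≠ 5, so T is not injective.
A non-injective map from the 25-element set ℤ/25ℤ to itself takes at most 24 distinct values, so it cannot be surjective. Thus T is not surjective.
Since T is not surjective, we determine |image(T)|. Computing x^6 mod 25 for each x (by repeated squaring, reducing mod 25 at every step), the values T(0), T(1), …, T(24) are: 0, 1, 14, 4, 21, 0, 6, 24, 19, 16, 0, 11, 9, 9, 11, 0, 16, 19, 24, 6, 0, 21, 4, 14, 1.
The distinct values are {0, 1, 4, 6, 9, 11, 14, 16, 19, 21, 24}; there are 11 of them.

11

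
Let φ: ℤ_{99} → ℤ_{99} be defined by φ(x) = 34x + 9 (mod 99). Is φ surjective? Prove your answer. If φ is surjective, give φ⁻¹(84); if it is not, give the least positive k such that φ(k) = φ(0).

75

Since gcd(34, 99) = 1, 34 is invertible modulo 99. Euclid's algorithm: 99 = 2·34 + 31, 34 = 1·31 + 3, 31 = 10·3 + 1; back-substituting gives 1 = 67·34 − 23·99, so 34⁻¹ ≡ 67 (mod 99).
Then y ↦ 67(y − 9) is a two-sided inverse to φ, so every y ∈ ℤ_{99} has a preimage.
Hence φ is surjective.
Since φ is surjective, we compute φ⁻¹(84): solve 34x + 9 ≡ 84 (mod 99), i.e. 34x ≡ 75 (mod 99).
Multiplying by 34⁻¹ = 67 gives x ≡ 67·75 = 5025 = 50·99 + 75 ≡ 75 (mod 99).
Check: φ(75) = 34·75 + 9 = 2559 = 25·99 + 84 ≡ 84 (mod 99).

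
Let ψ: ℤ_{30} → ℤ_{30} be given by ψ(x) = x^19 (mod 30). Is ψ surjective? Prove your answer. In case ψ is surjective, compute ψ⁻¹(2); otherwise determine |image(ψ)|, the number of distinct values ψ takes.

8

Computing x^19 mod 30 for each x (by repeated squaring, reducing mod 30 at every step), the values ψ(0), ψ(1), …, ψ(29) are: 0, 1, 8, 27, 4, 5, 6, 13, 2, 9, 10, 11, 18, 7, 14, 15, 16, 23, 12, 19, 20, 21, 28, 17, 24, 25, 26, 3, 22, 29.
Every element of ℤ_{30} appears exactly once in this list, so ψ is a bijection, and in particular surjective.
Since ψ is surjective, we read off the preimage of 2 from the same table: ψ(8) = 2, so ψ⁻¹(2) = 8.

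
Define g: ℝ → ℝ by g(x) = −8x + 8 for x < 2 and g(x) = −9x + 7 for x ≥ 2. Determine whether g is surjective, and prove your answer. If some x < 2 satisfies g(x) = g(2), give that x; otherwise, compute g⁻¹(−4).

Both pieces are strictly decreasing (slopes −8 and −9), so each is injective on its own interval.
The left piece maps (−∞, 2) onto (−8, ∞); the right piece maps [2, ∞) onto (−∞, −11].
The union (−8, ∞) ∪ (−∞, −11] omits the interval between −8 and −11; in particular −8 has no preimage. So g is not surjective.
Because the two images are disjoint, no x < 2 has g(x) = g(2), so we compute g⁻¹(−4): −4 lies in (−8, ∞), so solve −8x + 8 = −4: x = (−4 − 8)/(−8) = 3/2.

3/2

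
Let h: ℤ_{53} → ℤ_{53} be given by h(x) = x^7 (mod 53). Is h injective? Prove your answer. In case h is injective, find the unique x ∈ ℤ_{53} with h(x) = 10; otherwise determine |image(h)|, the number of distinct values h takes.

47

Since 53 is prime, the nonzero elements of ℤ_{53} form a cyclic group of order 52.
As gcd(7, 52) = 1, raising to the 7th power is a bijection on this group: if u^7 ≡ v^7 then (uv^{−1})^7 = 1, and the only element of order dividing gcd(7, 52) = 1 is 1, so u = v.
With h(0) = 0 this makes h injective on all of ℤ_{53}, hence bijective (finite equal-size domain and codomain). In particular h is injective.
Since h is injective, we find the preimage of 10. The inverse of x ↦ x^7 on (ℤ_{53})^× is x ↦ x^15, because 7·15 = 105 = 2·52 + 1 ≡ 1 (mod 52) and x^{52} = 1 for x ≠ 0 (Fermat). So h⁻¹(10) = 10^15 mod 53.
Repeated squaring mod 53: 10^1 ≡ 10, 10^2 ≡ 10² = 100 ≡ 47, 10^4 ≡ 47² = 2209 ≡ 36, 10^8 ≡ 36² = 1296 ≡ 24. Since 15 = 8 + 4 + 2 + 1, 10^15 ≡ 24·36·47·10: 24·36 = 864 ≡ 16, then 16·47 = 752 ≡ 10, then 10·10 = 100 ≡ 47. So 10^15 ≡ 47 (mod 53).
Hence h⁻¹(10) = 47.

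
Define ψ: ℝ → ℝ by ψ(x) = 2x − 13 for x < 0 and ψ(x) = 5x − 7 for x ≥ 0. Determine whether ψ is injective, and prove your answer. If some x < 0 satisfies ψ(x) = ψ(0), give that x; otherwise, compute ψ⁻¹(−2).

1

Both pieces are strictly increasing (slopes 2 and 5), so each is injective on its own interval.
The left piece maps (−∞, 0) onto (−∞, −13); the right piece maps [0, ∞) onto [−7, ∞).
These images are disjoint, so no value is attained by both pieces. Thus ψ is injective.
Because the two images are disjoint, no x < 0 has ψ(x) = ψ(0), so we compute ψ⁻¹(−2): −2 lies in [−7, ∞), so solve 5x − 7 = −2: x = (−2 + 7)/5 = 1.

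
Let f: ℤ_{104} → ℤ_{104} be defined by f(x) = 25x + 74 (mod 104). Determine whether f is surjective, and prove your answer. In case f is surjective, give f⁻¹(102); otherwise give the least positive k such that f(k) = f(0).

Since gcd(25, 104) = 1, 25 is invertible modulo 104. Euclid's algorithm: 104 = 4·25 + 4, 25 = 6·4 + 1; back-substituting gives 1 = 25·25 − 6·104, so 25⁻¹ ≡ 25 (mod 104).
For any y ∈ ℤ_{104}, x = 25(y − 74) mod 104 satisfies f(x) = 25·25(y − 74) + 74 ≡ y (since 25·25 ≡ 1 mod 104). So every y has a preimage.
Therefore f is surjective.
Since f is surjective, we find f⁻¹(102): we need 25x ≡ 102 − 74 ≡ 28 (mod 104). Using 25⁻¹ = 25: x ≡ 25·28 = 700 = 6·104 + 76, so x = 76.
Check: f(76) = 25·76 + 74 = 1974 = 18·104 + 102 ≡ 102 (mod 104).

76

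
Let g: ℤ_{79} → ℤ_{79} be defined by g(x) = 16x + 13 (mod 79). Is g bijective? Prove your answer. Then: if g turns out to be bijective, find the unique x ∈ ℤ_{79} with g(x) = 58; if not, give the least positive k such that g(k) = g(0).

Suppose g(u) = g(v) in ℤ_{79}. Then 16u + 13 ≡ 16v + 13 (mod 79), thus 16(u − v) ≡ 0 (mod 79).
Since gcd(16, 79) = 1, 16 is invertible modulo 79, hence u − v ≡ 0 (mod 79), i.e. u = v.
We now compute 16⁻¹ mod 79 explicitly. Euclid's algorithm: 79 = 4·16 + 15, 16 = 1·15 + 1; back-substituting gives 1 = 5·16 − 1·79, so 16⁻¹ ≡ 5 (mod 79).
For any y ∈ ℤ_{79}, x = 5(y − 13) mod 79 satisfies g(x) = 16·5(y − 13) + 13 ≡ y (since 16·5 ≡ 1 mod 79). So every y has a preimage.
Therefore g is bijective.
Since g is bijective, we find g⁻¹(58): we need 16x ≡ 58 − 13 ≡ 45 (mod 79). Using 16⁻¹ = 5: x ≡ 5·45 = 225 = 2·79 + 67, so x = 67.
Check: g(67) = 16·67 + 13 = 1085 = 13·79 + 58 ≡ 58 (mod 79).

67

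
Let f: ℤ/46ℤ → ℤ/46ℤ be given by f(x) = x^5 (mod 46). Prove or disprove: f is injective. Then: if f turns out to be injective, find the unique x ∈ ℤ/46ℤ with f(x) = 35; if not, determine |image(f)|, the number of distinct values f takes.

Computing x^5 mod 46 for each x (by repeated squaring, reducing mod 46 at every step), the values f(0), f(1), …, f(45) are: 0, 1, 32, 13, 12, 43, 2, 17, 16, 31, 42, 5, 18, 27, 38, 7, 6, 21, 26, 11, 10, 37, 22, 23, 24, 9, 36, 35, 20, 25, 40, 39, 8, 19, 28, 41, 4, 15, 30, 29, 44, 3, 34, 33, 14, 45.
Every element of ℤ/46ℤ appears exactly once in this list, so f is a bijection, and in particular injective.
Since f is injective, we read off the preimage of 35 from the same table: f(27) = 35, so f⁻¹(35) = 27.

27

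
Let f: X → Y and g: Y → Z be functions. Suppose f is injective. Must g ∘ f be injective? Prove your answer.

No. Take X = Y = Z = {0, 1}, f = identity (injective), and g(x) = 0 for every x.
Then (g ∘ f)(0) = 0 = (g ∘ f)(1) with 0 ≠ 1, so g ∘ f is not injective.

not injective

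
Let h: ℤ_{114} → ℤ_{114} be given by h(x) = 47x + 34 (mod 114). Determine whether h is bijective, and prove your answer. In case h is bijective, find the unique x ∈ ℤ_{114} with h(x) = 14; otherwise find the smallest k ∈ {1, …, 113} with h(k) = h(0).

Suppose h(s) = h(t) in ℤ_{114}. Then 47s + 34 ≡ 47t + 34 (mod 114), therefore 47(s − t) ≡ 0 (mod 114).
Since gcd(47, 114) = 1, 47 is invertible modulo 114, hence s − t ≡ 0 (mod 114), i.e. s = t.
We now compute 47⁻¹ mod 114 explicitly. Euclid's algorithm: 114 = 2·47 + 20, 47 = 2·20 + 7, 20 = 2·7 + 6, 7 = 1·6 + 1; back-substituting gives 1 = 17·47 − 7·114, so 47⁻¹ ≡ 17 (mod 114).
For any y ∈ ℤ_{114}, x = 17(y − 34) mod 114 satisfies h(x) = 47·17(y − 34) + 34 ≡ y (since 47·17 ≡ 1 mod 114). So every y has a preimage.
Therefore h is bijective.
Since h is bijective, we compute h⁻¹(14): solve 47x + 34 ≡ 14 (mod 114), i.e. 47x ≡ 94 (mod 114).
Multiplying by 47⁻¹ = 17 gives x ≡ 17·94 = 1598 = 14·114 + 2 ≡ 2 (mod 114).
Check: h(2) = 47·2 + 34 = 128 = 1·114 + 14 ≡ 14 (mod 114).

2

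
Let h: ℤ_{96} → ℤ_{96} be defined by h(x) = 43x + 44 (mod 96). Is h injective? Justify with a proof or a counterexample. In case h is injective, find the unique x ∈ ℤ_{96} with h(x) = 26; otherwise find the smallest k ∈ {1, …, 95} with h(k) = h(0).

42

If h(u) = h(v), then 43u ≡ 43v (mod 96). Because gcd(43, 96) = 1, we may cancel 43 to get u ≡ v (mod 96).
Therefore h is injective.
We now compute 43⁻¹ mod 96 explicitly. Euclid's algorithm: 96 = 2·43 + 10, 43 = 4·10 + 3, 10 = 3·3 + 1; back-substituting gives 1 = 67·43 − 30·96, so 43⁻¹ ≡ 67 (mod 96).
Since h is injective, we compute h⁻¹(26): solve 43x + 44 ≡ 26 (mod 96), i.e. 43x ≡ 78 (mod 96).
Multiplying by 43⁻¹ = 67 gives x ≡ 67·78 = 5226 = 54·96 + 42 ≡ 42 (mod 96).
Check: h(42) = 43·42 + 44 = 1850 = 19·96 + 26 ≡ 26 (mod 96).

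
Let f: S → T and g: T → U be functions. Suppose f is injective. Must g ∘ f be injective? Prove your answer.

not injective

No. Take S = T = U = {1, 2}, f = identity (injective), and g(x) = 1 for every x.
Then (g ∘ f)(1) = 1 = (g ∘ f)(2) with 1 ≠ 2, so g ∘ f is not injective.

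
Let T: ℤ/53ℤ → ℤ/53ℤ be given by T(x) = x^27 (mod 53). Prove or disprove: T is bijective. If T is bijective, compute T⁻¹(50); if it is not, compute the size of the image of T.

Since 53 is prime, the nonzero elements of ℤ/53ℤ form a cyclic group of order 52.
As gcd(27, 52) = 1, raising to the 27th power is a bijection on this group: if x_1^27 ≡ x_2^27 then (x_1x_2^{−1})^27 = 1, and the only element of order dividing gcd(27, 52) = 1 is 1, so x_1 = x_2.
With T(0) = 0 this makes T injective on all of ℤ/53ℤ, hence bijective (finite equal-size domain and codomain). In particular T is bijective.
Since T is bijective, we find the preimage of 50. The inverse of x ↦ x^27 on (ℤ/53ℤ)^× is x ↦ x^27, because 27·27 = 729 = 14·52 + 1 ≡ 1 (mod 52) and x^{52} = 1 for x ≠ 0 (Fermat). So T⁻¹(50) = 50^27 mod 53.
Repeated squaring mod 53: 50^1 ≡ 50, 50^2 ≡ 50² = 2500 ≡ 9, 50^4 ≡ 9² = 81 ≡ 28, 50^8 ≡ 28² = 784 ≡ 42, 50^16 ≡ 42² = 1764 ≡ 15. Since 27 = 16 + 8 + 2 + 1, 50^27 ≡ 15·42·9·50: 15·42 = 630 ≡ 47, then 47·9 = 423 ≡ 52, then 52·50 = 2600 ≡ 3. So 50^27 ≡ 3 (mod 53).
Hence T⁻¹(50) = 3.

3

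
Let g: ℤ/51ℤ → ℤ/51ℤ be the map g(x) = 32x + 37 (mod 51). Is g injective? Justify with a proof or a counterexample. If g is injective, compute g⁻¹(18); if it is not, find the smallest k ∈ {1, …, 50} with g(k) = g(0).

1

Recall: injectivity means: for all x_1, x_2 in the domain, g(x_1) = g(x_2) implies x_1 = x_2.
If g(x_1) = g(x_2), then 32x_1 ≡ 32x_2 (mod 51). Because gcd(32, 51) = 1, we may cancel 32 to get x_1 ≡ x_2 (mod 51).
So g is injective.
We now compute 32⁻¹ mod 51 explicitly. Euclid's algorithm: 51 = 1·32 + 19, 32 = 1·19 + 13, 19 = 1·13 + 6, 13 = 2·6 + 1; back-substituting gives 1 = 8·32 − 5·51, so 32⁻¹ ≡ 8 (mod 51).
Since g is injective, we compute g⁻¹(18): solve 32x + 37 ≡ 18 (mod 51), i.e. 32x ≡ 32 (mod 51).
Multiplying by 32⁻¹ = 8 gives x ≡ 8·32 = 256 = 5·51 + 1 ≡ 1 (mod 51).
Check: g(1) = 32·1 + 37 = 69 = 1·51 + 18 ≡ 18 (mod 51).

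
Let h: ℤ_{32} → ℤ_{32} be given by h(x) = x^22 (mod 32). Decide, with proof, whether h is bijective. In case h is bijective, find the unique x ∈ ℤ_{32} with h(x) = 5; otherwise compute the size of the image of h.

5

h(0) = 0^22 = 0.
h(2): Repeated squaring mod 32: 2^1 ≡ 2, 2^2 ≡ 2² = 4, 2^4 ≡ 4² = 16, 2^8 ≡ 16² = 256 ≡ 0, 2^16 ≡ 0² = 0. Since 22 = 16 + 4 + 2, 2^22 ≡ 0·16·4: 0·16 = 0, then 0·4 = 0. So 2^22 ≡ 0 (mod 32).
So h(0) = h(2) = 0 while 0 ≠ 2, hence h is not injective, hence not bijective.
Since h is not bijective, we determine |image(h)|. Computing x^22 mod 32 for each x (by repeated squaring, reducing mod 32 at every step), the values h(0), h(1), …, h(31) are: 0, 1, 0, 25, 0, 9, 0, 17, 0, 17, 0, 9, 0, 25, 0, 1, 0, 1, 0, 25, 0, 9, 0, 17, 0, 17, 0, 9, 0, 25, 0, 1.
The distinct values are {0, 1, 9, 17, 25}; there are 5 of them.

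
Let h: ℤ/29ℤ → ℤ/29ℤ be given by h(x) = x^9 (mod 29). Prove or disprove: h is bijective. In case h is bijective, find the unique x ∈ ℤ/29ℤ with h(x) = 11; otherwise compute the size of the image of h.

Since 29 is prime, the nonzero elements of ℤ/29ℤ form a cyclic group of order 28.
As gcd(9, 28) = 1, raising to the 9th power is a bijection on this group: if u^9 ≡ v^9 then (uv^{−1})^9 = 1, and the only element of order dividing gcd(9, 28) = 1 is 1, so u = v.
With h(0) = 0 this makes h injective on all of ℤ/29ℤ, hence bijective (finite equal-size domain and codomain). In particular h is bijective.
Since h is bijective, we find the preimage of 11. The inverse of x ↦ x^9 on (ℤ/29ℤ)^× is x ↦ x^25, because 9·25 = 225 = 8·28 + 1 ≡ 1 (mod 28) and x^{28} = 1 for x ≠ 0 (Fermat). So h⁻¹(11) = 11^25 mod 29.
Repeated squaring mod 29: 11^1 ≡ 11, 11^2 ≡ 11² = 121 ≡ 5, 11^4 ≡ 5² = 25, 11^8 ≡ 25² = 625 ≡ 16, 11^16 ≡ 16² = 256 ≡ 24. Since 25 = 16 + 8 + 1, 11^25 ≡ 24·16·11: 24·16 = 384 ≡ 7, then 7·11 = 77 ≡ 19. So 11^25 ≡ 19 (mod 29).
Hence h⁻¹(11) = 19.

19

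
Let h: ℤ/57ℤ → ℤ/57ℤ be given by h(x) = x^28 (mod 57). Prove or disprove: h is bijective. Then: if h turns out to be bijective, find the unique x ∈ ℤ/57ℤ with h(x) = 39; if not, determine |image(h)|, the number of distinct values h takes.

h(8): Repeated squaring mod 57: 8^1 ≡ 8, 8^2 ≡ 8² = 64 ≡ 7, 8^4 ≡ 7² = 49, 8^8 ≡ 49² = 2401 ≡ 7, 8^16 ≡ 7² = 49. Since 28 = 16 + 8 + 4, 8^28 ≡ 49·7·49: 49·7 = 343 ≡ 1, then 1·49 = 49. So 8^28 ≡ 49 (mod 57).
h(11): Repeated squaring mod 57: 11^1 ≡ 11, 11^2 ≡ 11² = 121 ≡ 7, 11^4 ≡ 7² = 49, 11^8 ≡ 49² = 2401 ≡ 7, 11^16 ≡ 7² = 49. Since 28 = 16 + 8 + 4, 11^28 ≡ 49·7·49: 49·7 = 343 ≡ 1, then 1·49 = 49. So 11^28 ≡ 49 (mod 57).
So h(8) = h(11) = 49 while 8 ≠ 11, therefore h is not injective, hence not bijective.
Since h is not bijective, we determine |image(h)|. Computing x^28 mod 57 for each x (by repeated squaring, reducing mod 57 at every step), the values h(0), h(1), …, h(56) are: 0, 1, 55, 54, 4, 43, 6, 7, 49, 9, 28, 49, 45, 25, 43, 42, 16, 55, 39, 19, 1, 36, 16, 4, 24, 25, 7, 30, 28, 28, 30, 7, 25, 24, 4, 16, 36, 1, 19, 39, 55, 16, 42, 43, 25, 45, 49, 28, 9, 49, 7, 6, 43, 4, 54, 55, 1.
The distinct values are {0, 1, 4, 6, 7, 9, 16, 19, 24, 25, 28, 30, 36, 39, 42, 43, 45, 49, 54, 55}; there are 20 of them.

20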